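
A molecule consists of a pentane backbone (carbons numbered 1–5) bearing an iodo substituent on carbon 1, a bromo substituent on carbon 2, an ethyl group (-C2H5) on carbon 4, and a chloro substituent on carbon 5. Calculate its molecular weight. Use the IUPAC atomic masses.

339.44 g/mol

Atom tally by fragment:
  ICH2 → C:1 H:2 I:1
  CH(Br) → C:1 H:1 Br:1
  CH2 → C:1 H:2
  CH(C2H5) → C:3 H:6
  CH2Cl → C:1 H:2 Cl:1
Element totals:
  C: 7
  H: 13
  Br: 1
  Cl: 1
  I: 1
Molecular formula: C7H13BrClI.
  M = 7(12.011) + 13(1.008) + 79.904 + 35.45 + 126.904
    = 84.077 + 13.104 + 79.904 + 35.450 + 126.904 = 339.439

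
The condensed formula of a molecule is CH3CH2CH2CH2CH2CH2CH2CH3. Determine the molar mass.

114.23 g/mol

Element totals:
  C: 8
  H: 18
Molecular formula: C8H18.
  M = 8(12.011) + 18(1.008)
    = 96.088 + 18.144 = 114.232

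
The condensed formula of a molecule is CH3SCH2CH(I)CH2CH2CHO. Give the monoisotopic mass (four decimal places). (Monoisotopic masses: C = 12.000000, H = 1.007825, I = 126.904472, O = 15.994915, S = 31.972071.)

257.9575

Element totals:
  C: 6
  H: 11
  I: 1
  O: 1
  S: 1
Molecular formula: C6H11IOS.
  M = 6(12.0) + 11(1.007825) + 126.904472 + 15.994915 + 31.972071
    = 72.000000 + 11.086075 + 126.904472 + 15.994915 + 31.972071 = 257.957533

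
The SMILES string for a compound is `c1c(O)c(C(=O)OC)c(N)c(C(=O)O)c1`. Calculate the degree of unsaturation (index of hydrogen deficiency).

Atom tally by fragment:
  benzene ring core → C:6 H:6
  (− 4 ring H displaced by substituents)
  + OH → O:1 H:1
  + COOCH3 → C:2 H:3 O:2
  + NH2 → N:1 H:2
  + COOH → C:1 H:1 O:2
Element totals:
  C: 9
  H: 9
  N: 1
  O: 5
Molecular formula: C9H9NO5.
DoU = (2C + 2 + N − H − X) / 2 = (2·9 + 2 + 1 − 9 − 0) / 2 = 6.

6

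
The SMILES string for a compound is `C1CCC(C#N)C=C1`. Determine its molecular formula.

C7H9N

Atom tally by fragment:
  cyclohexene ring core → C:6 H:10
  (− 1 ring H displaced by substituents)
  + CN → C:1 N:1
Element totals:
  C: 7
  H: 9
  N: 1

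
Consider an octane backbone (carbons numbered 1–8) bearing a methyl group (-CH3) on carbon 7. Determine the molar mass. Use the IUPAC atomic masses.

128.26 g/mol

Atom tally by fragment:
  CH3 → C:1 H:3
  CH2 → C:1 H:2
  CH2 → C:1 H:2
  CH2 → C:1 H:2
  CH2 → C:1 H:2
  CH2 → C:1 H:2
  CH(CH3) → C:2 H:4
  CH3 → C:1 H:3
Element totals:
  C: 9
  H: 20
Molecular formula: C9H20.
  M = 9(12.011) + 20(1.008)
    = 108.099 + 20.160 = 128.259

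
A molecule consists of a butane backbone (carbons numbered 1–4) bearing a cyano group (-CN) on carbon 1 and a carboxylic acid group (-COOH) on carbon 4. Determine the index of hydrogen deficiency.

3

Atom tally by fragment:
  NCCH2 → C:2 H:2 N:1
  CH2 → C:1 H:2
  CH2 → C:1 H:2
  CH2COOH → C:2 H:3 O:2
Element totals:
  C: 6
  H: 9
  N: 1
  O: 2
Molecular formula: C6H9NO2.
DoU = (2C + 2 + N − H − X) / 2 = (2·6 + 2 + 1 − 9 − 0) / 2 = 3.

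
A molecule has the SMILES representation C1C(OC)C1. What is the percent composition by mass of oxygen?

Atom tally by fragment:
  cyclopropane ring core → C:3 H:6
  (− 1 ring H displaced by substituents)
  + OCH3 → C:1 H:3 O:1
Element totals:
  C: 4
  H: 8
  O: 1
Molecular formula: C4H8O.
Molar mass = 72.107 g/mol.
Mass from O: 1 × 15.999 = 15.999 g/mol.
%O = 15.999 / 72.107 × 100 = 22.19%.

22.19%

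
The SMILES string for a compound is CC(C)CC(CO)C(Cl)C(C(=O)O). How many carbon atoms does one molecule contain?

Atom tally by fragment:
  CH3 → C:1 H:3
  CH(CH3) → C:2 H:4
  CH2 → C:1 H:2
  CH(CH2OH) → C:2 H:4 O:1
  CH(Cl) → C:1 H:1 Cl:1
  CH2COOH → C:2 H:3 O:2
Element totals:
  C: 9
  H: 17
  Cl: 1
  O: 3

9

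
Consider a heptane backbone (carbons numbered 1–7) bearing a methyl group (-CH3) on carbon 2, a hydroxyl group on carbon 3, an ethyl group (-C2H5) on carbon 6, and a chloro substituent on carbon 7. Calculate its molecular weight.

Atom tally by fragment:
  CH3 → C:1 H:3
  CH(CH3) → C:2 H:4
  CH(OH) → C:1 H:2 O:1
  CH2 → C:1 H:2
  CH2 → C:1 H:2
  CH(C2H5) → C:3 H:6
  CH2Cl → C:1 H:2 Cl:1
Element totals:
  C: 10
  H: 21
  Cl: 1
  O: 1
Molecular formula: C10H21ClO.
  M = 10(12.011) + 21(1.008) + 35.45 + 15.999
    = 120.110 + 21.168 + 35.450 + 15.999 = 192.727

192.73 g/mol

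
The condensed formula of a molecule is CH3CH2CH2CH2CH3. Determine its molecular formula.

C5H12

Atom tally by fragment:
  CH3 → C:1 H:3
  CH2 → C:1 H:2
  CH2 → C:1 H:2
  CH2 → C:1 H:2
  CH3 → C:1 H:3
Element totals:
  C: 5
  H: 12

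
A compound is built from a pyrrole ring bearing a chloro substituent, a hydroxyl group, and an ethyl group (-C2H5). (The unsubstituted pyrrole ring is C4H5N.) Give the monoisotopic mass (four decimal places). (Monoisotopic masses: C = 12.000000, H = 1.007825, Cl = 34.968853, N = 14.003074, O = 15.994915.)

145.0294

Atom tally by fragment:
  pyrrole ring core → C:4 H:5 N:1
  (− 3 ring H displaced by substituents)
  + Cl → Cl:1
  + OH → O:1 H:1
  + C2H5 → C:2 H:5
Element totals:
  C: 6
  H: 8
  Cl: 1
  N: 1
  O: 1
Molecular formula: C6H8ClNO.
  M = 6(12.0) + 8(1.007825) + 34.968853 + 14.003074 + 15.994915
    = 72.000000 + 8.062600 + 34.968853 + 14.003074 + 15.994915 = 145.029442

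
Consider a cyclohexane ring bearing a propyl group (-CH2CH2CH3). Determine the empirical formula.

Atom tally by fragment:
  cyclohexane ring core → C:6 H:12
  (− 1 ring H displaced by substituents)
  + CH2CH2CH3 → C:3 H:7
Element totals:
  C: 9
  H: 18
Molecular formula: C9H18.
gcd of subscripts = 9; dividing each by 9:
  C: 9/9 = 1
  H: 18/9 = 2

CH2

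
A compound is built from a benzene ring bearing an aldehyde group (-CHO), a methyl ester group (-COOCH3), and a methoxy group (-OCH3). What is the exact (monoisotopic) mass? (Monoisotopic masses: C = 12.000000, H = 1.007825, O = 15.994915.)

194.0579

Atom tally by fragment:
  benzene ring core → C:6 H:6
  (− 3 ring H displaced by substituents)
  + CHO → C:1 H:1 O:1
  + COOCH3 → C:2 H:3 O:2
  + OCH3 → C:1 H:3 O:1
Element totals:
  C: 10
  H: 10
  O: 4
Molecular formula: C10H10O4.
  M = 10(12.0) + 10(1.007825) + 4(15.994915)
    = 120.000000 + 10.078250 + 63.979660 = 194.057910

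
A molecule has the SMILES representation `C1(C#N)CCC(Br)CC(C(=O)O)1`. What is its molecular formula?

C8H10BrNO2

Atom tally by fragment:
  cyclohexane ring core → C:6 H:12
  (− 3 ring H displaced by substituents)
  + CN → C:1 N:1
  + Br → Br:1
  + COOH → C:1 H:1 O:2
Element totals:
  C: 8
  H: 10
  Br: 1
  N: 1
  O: 2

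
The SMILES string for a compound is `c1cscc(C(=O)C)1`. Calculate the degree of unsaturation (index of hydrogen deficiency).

Atom tally by fragment:
  thiophene ring core → C:4 H:4 S:1
  (− 1 ring H displaced by substituents)
  + COCH3 → C:2 H:3 O:1
Element totals:
  C: 6
  H: 6
  O: 1
  S: 1
Molecular formula: C6H6OS.
DoU = (2C + 2 + N − H − X) / 2 = (2·6 + 2 + 0 − 6 − 0) / 2 = 4.

4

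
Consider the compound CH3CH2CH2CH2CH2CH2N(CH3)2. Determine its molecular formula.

C8H19N

Element totals:
  C: 8
  H: 19
  N: 1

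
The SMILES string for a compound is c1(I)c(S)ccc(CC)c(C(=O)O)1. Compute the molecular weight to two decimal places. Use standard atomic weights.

308.13 g/mol

Atom tally by fragment:
  benzene ring core → C:6 H:6
  (− 4 ring H displaced by substituents)
  + I → I:1
  + SH → S:1 H:1
  + C2H5 → C:2 H:5
  + COOH → C:1 H:1 O:2
Element totals:
  C: 9
  H: 9
  I: 1
  O: 2
  S: 1
Molecular formula: C9H9IO2S.
  M = 9(12.011) + 9(1.008) + 126.904 + 2(15.999) + 32.06
    = 108.099 + 9.072 + 126.904 + 31.998 + 32.060 = 308.133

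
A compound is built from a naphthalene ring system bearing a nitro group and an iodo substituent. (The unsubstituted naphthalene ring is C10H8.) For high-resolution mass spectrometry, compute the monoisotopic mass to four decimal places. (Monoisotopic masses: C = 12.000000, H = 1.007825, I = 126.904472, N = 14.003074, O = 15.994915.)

Atom tally by fragment:
  naphthalene ring system core → C:10 H:8
  (− 2 ring H displaced by substituents)
  + NO2 → N:1 O:2
  + I → I:1
Element totals:
  C: 10
  H: 6
  I: 1
  N: 1
  O: 2
Molecular formula: C10H6INO2.
  M = 10(12.0) + 6(1.007825) + 126.904472 + 14.003074 + 2(15.994915)
    = 120.000000 + 6.046950 + 126.904472 + 14.003074 + 31.989830 = 298.944326

298.9443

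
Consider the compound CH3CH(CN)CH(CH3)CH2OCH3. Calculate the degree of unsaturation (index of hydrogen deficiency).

Atom tally by fragment:
  CH3 → C:1 H:3
  CH(CN) → C:2 H:1 N:1
  CH(CH3) → C:2 H:4
  CH2OCH3 → C:2 H:5 O:1
Element totals:
  C: 7
  H: 13
  N: 1
  O: 1
Molecular formula: C7H13NO.
DoU = (2C + 2 + N − H − X) / 2 = (2·7 + 2 + 1 − 13 − 0) / 2 = 2.

2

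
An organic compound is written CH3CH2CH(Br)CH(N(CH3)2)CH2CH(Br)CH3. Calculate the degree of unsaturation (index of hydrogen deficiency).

0

Element totals:
  C: 9
  H: 19
  Br: 2
  N: 1
Molecular formula: C9H19Br2N.
DoU = (2C + 2 + N − H − X) / 2 = (2·9 + 2 + 1 − 19 − 2) / 2 = 0.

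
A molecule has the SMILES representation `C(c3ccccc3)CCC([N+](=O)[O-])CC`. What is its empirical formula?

Atom tally by fragment:
  C6H5CH2 → C:7 H:7
  CH2 → C:1 H:2
  CH2 → C:1 H:2
  CH(NO2) → C:1 H:1 N:1 O:2
  CH2 → C:1 H:2
  CH3 → C:1 H:3
Element totals:
  C: 12
  H: 17
  N: 1
  O: 2
Molecular formula: C12H17NO2.
gcd of subscripts (12, 17, 1, 2) = 1, so the empirical formula equals the molecular formula.

C12H17NO2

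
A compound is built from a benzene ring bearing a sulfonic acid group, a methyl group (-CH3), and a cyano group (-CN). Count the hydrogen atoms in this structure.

7

Atom tally by fragment:
  benzene ring core → C:6 H:6
  (− 3 ring H displaced by substituents)
  + SO3H → S:1 O:3 H:1
  + CH3 → C:1 H:3
  + CN → C:1 N:1
Element totals:
  C: 8
  H: 7
  N: 1
  O: 3
  S: 1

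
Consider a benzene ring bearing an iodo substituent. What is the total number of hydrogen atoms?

Atom tally by fragment:
  benzene ring core → C:6 H:6
  (− 1 ring H displaced by substituents)
  + I → I:1
Element totals:
  C: 6
  H: 5
  I: 1

5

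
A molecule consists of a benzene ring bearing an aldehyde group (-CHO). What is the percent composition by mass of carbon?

Atom tally by fragment:
  benzene ring core → C:6 H:6
  (− 1 ring H displaced by substituents)
  + CHO → C:1 H:1 O:1
Element totals:
  C: 7
  H: 6
  O: 1
Molecular formula: C7H6O.
Molar mass = 106.124 g/mol.
Mass from C: 7 × 12.011 = 84.077 g/mol.
%C = 84.077 / 106.124 × 100 = 79.23%.

79.23%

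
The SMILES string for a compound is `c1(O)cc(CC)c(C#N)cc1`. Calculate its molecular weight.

147.18 g/mol

Atom tally by fragment:
  benzene ring core → C:6 H:6
  (− 3 ring H displaced by substituents)
  + OH → O:1 H:1
  + C2H5 → C:2 H:5
  + CN → C:1 N:1
Element totals:
  C: 9
  H: 9
  N: 1
  O: 1
Molecular formula: C9H9NO.
  M = 9(12.011) + 9(1.008) + 14.007 + 15.999
    = 108.099 + 9.072 + 14.007 + 15.999 = 147.177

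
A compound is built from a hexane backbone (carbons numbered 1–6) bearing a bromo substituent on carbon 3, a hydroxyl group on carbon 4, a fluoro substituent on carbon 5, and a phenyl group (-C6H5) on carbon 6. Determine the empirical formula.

Atom tally by fragment:
  CH3 → C:1 H:3
  CH2 → C:1 H:2
  CH(Br) → C:1 H:1 Br:1
  CH(OH) → C:1 H:2 O:1
  CH(F) → C:1 H:1 F:1
  CH2C6H5 → C:7 H:7
Element totals:
  C: 12
  H: 16
  Br: 1
  F: 1
  O: 1
Molecular formula: C12H16BrFO.
gcd of subscripts (1, 12, 1, 16, 1) = 1, so the empirical formula equals the molecular formula.

C12H16BrFO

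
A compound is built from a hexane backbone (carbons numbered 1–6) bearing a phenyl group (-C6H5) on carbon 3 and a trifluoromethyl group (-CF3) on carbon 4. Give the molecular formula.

C13H17F3

Atom tally by fragment:
  CH3 → C:1 H:3
  CH2 → C:1 H:2
  CH(C6H5) → C:7 H:6
  CH(CF3) → C:2 H:1 F:3
  CH2 → C:1 H:2
  CH3 → C:1 H:3
Element totals:
  C: 13
  H: 17
  F: 3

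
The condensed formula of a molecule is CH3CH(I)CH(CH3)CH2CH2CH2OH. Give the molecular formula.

C7H15IO

Atom tally by fragment:
  CH3 → C:1 H:3
  CH(I) → C:1 H:1 I:1
  CH(CH3) → C:2 H:4
  CH2 → C:1 H:2
  CH2CH2OH → C:2 H:5 O:1
Element totals:
  C: 7
  H: 15
  I: 1
  O: 1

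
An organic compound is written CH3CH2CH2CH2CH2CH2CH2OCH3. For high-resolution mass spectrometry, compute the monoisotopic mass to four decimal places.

130.1358

Atom tally by fragment:
  CH3 → C:1 H:3
  CH2 → C:1 H:2
  CH2 → C:1 H:2
  CH2 → C:1 H:2
  CH2 → C:1 H:2
  CH2 → C:1 H:2
  CH2OCH3 → C:2 H:5 O:1
Element totals:
  C: 8
  H: 18
  O: 1
Molecular formula: C8H18O.
  M = 8(12.0) + 18(1.007825) + 15.994915
    = 96.000000 + 18.140850 + 15.994915 = 130.135765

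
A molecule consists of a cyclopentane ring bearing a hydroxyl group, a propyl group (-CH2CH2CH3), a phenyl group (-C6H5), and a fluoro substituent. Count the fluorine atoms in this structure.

1

Atom tally by fragment:
  cyclopentane ring core → C:5 H:10
  (− 4 ring H displaced by substituents)
  + OH → O:1 H:1
  + CH2CH2CH3 → C:3 H:7
  + C6H5 → C:6 H:5
  + F → F:1
Element totals:
  C: 14
  H: 19
  F: 1
  O: 1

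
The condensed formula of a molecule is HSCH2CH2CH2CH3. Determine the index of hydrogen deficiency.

0

Atom tally by fragment:
  HSCH2 → C:1 H:3 S:1
  CH2 → C:1 H:2
  CH2 → C:1 H:2
  CH3 → C:1 H:3
Element totals:
  C: 4
  H: 10
  S: 1
Molecular formula: C4H10S.
DoU = (2C + 2 + N − H − X) / 2 = (2·4 + 2 + 0 − 10 − 0) / 2 = 0.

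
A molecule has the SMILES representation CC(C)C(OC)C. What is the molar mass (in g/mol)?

102.18 g/mol

Atom tally by fragment:
  CH3 → C:1 H:3
  CH(CH3) → C:2 H:4
  CH(OCH3) → C:2 H:4 O:1
  CH3 → C:1 H:3
Element totals:
  C: 6
  H: 14
  O: 1
Molecular formula: C6H14O.
  M = 6(12.011) + 14(1.008) + 15.999
    = 72.066 + 14.112 + 15.999 = 102.177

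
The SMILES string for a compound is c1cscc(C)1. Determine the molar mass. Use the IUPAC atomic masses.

98.16 g/mol

Atom tally by fragment:
  thiophene ring core → C:4 H:4 S:1
  (− 1 ring H displaced by substituents)
  + CH3 → C:1 H:3
Element totals:
  C: 5
  H: 6
  S: 1
Molecular formula: C5H6S.
  M = 5(12.011) + 6(1.008) + 32.06
    = 60.055 + 6.048 + 32.060 = 98.163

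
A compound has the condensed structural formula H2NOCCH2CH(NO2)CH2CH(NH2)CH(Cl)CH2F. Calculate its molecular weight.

241.65 g/mol

Element totals:
  C: 7
  H: 13
  Cl: 1
  F: 1
  N: 3
  O: 3
Molecular formula: C7H13ClFN3O3.
  M = 7(12.011) + 13(1.008) + 35.45 + 18.998 + 3(14.007) + 3(15.999)
    = 84.077 + 13.104 + 35.450 + 18.998 + 42.021 + 47.997 = 241.647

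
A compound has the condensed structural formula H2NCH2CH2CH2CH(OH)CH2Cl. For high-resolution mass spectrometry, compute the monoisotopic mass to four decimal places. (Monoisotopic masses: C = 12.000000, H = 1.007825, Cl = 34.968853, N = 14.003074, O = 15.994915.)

Element totals:
  C: 5
  H: 12
  Cl: 1
  N: 1
  O: 1
Molecular formula: C5H12ClNO.
  M = 5(12.0) + 12(1.007825) + 34.968853 + 14.003074 + 15.994915
    = 60.000000 + 12.093900 + 34.968853 + 14.003074 + 15.994915 = 137.060742

137.0607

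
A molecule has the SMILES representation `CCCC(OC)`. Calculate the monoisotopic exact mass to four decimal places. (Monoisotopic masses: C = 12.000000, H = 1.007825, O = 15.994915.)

88.0888

Atom tally by fragment:
  CH3 → C:1 H:3
  CH2 → C:1 H:2
  CH2 → C:1 H:2
  CH2OCH3 → C:2 H:5 O:1
Element totals:
  C: 5
  H: 12
  O: 1
Molecular formula: C5H12O.
  M = 5(12.0) + 12(1.007825) + 15.994915
    = 60.000000 + 12.093900 + 15.994915 = 88.088815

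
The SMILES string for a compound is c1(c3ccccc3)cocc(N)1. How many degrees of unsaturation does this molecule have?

7

Atom tally by fragment:
  furan ring core → C:4 H:4 O:1
  (− 2 ring H displaced by substituents)
  + C6H5 → C:6 H:5
  + NH2 → N:1 H:2
Element totals:
  C: 10
  H: 9
  N: 1
  O: 1
Molecular formula: C10H9NO.
DoU = (2C + 2 + N − H − X) / 2 = (2·10 + 2 + 1 − 9 − 0) / 2 = 7.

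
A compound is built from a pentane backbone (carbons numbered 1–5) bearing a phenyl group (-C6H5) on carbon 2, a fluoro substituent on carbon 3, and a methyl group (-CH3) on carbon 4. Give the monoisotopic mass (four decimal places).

180.1314

Atom tally by fragment:
  CH3 → C:1 H:3
  CH(C6H5) → C:7 H:6
  CH(F) → C:1 H:1 F:1
  CH(CH3) → C:2 H:4
  CH3 → C:1 H:3
Element totals:
  C: 12
  H: 17
  F: 1
Molecular formula: C12H17F.
  M = 12(12.0) + 17(1.007825) + 18.998403
    = 144.000000 + 17.133025 + 18.998403 = 180.131428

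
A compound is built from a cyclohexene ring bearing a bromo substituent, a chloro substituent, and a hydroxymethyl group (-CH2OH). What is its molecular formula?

Atom tally by fragment:
  cyclohexene ring core → C:6 H:10
  (− 3 ring H displaced by substituents)
  + Br → Br:1
  + Cl → Cl:1
  + CH2OH → C:1 H:3 O:1
Element totals:
  C: 7
  H: 10
  Br: 1
  Cl: 1
  O: 1

C7H10BrClO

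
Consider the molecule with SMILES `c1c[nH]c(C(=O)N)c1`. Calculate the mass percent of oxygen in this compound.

14.53%

Atom tally by fragment:
  pyrrole ring core → C:4 H:5 N:1
  (− 1 ring H displaced by substituents)
  + CONH2 → C:1 H:2 O:1 N:1
Element totals:
  C: 5
  H: 6
  N: 2
  O: 1
Molecular formula: C5H6N2O.
Molar mass = 110.116 g/mol.
Mass from O: 1 × 15.999 = 15.999 g/mol.
%O = 15.999 / 110.116 × 100 = 14.53%.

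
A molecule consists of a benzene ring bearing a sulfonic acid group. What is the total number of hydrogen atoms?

6

Atom tally by fragment:
  benzene ring core → C:6 H:6
  (− 1 ring H displaced by substituents)
  + SO3H → S:1 O:3 H:1
Element totals:
  C: 6
  H: 6
  O: 3
  S: 1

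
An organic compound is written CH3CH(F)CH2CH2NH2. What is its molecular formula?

Atom tally by fragment:
  CH3 → C:1 H:3
  CH(F) → C:1 H:1 F:1
  CH2 → C:1 H:2
  CH2NH2 → C:1 H:4 N:1
Element totals:
  C: 4
  H: 10
  F: 1
  N: 1

C4H10FN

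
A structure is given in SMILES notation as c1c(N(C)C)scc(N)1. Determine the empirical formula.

C6H10N2S

Atom tally by fragment:
  thiophene ring core → C:4 H:4 S:1
  (− 2 ring H displaced by substituents)
  + N(CH3)2 → N:1 C:2 H:6
  + NH2 → N:1 H:2
Element totals:
  C: 6
  H: 10
  N: 2
  S: 1
Molecular formula: C6H10N2S.
gcd of subscripts (6, 10, 2, 1) = 1, so the empirical formula equals the molecular formula.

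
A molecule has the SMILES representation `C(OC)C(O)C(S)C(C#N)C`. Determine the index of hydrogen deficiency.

Atom tally by fragment:
  CH3OCH2 → C:2 H:5 O:1
  CH(OH) → C:1 H:2 O:1
  CH(SH) → C:1 H:2 S:1
  CH(CN) → C:2 H:1 N:1
  CH3 → C:1 H:3
Element totals:
  C: 7
  H: 13
  N: 1
  O: 2
  S: 1
Molecular formula: C7H13NO2S.
DoU = (2C + 2 + N − H − X) / 2 = (2·7 + 2 + 1 − 13 − 0) / 2 = 2.

2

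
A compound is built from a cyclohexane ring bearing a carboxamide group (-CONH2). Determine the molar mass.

127.19 g/mol

Atom tally by fragment:
  cyclohexane ring core → C:6 H:12
  (− 1 ring H displaced by substituents)
  + CONH2 → C:1 H:2 O:1 N:1
Element totals:
  C: 7
  H: 13
  N: 1
  O: 1
Molecular formula: C7H13NO.
  M = 7(12.011) + 13(1.008) + 14.007 + 15.999
    = 84.077 + 13.104 + 14.007 + 15.999 = 127.187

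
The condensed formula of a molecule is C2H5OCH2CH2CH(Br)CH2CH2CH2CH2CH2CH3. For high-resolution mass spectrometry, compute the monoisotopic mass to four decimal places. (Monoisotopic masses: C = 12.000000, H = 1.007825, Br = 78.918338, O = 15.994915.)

Atom tally by fragment:
  C2H5OCH2 → C:3 H:7 O:1
  CH2 → C:1 H:2
  CH(Br) → C:1 H:1 Br:1
  CH2 → C:1 H:2
  CH2 → C:1 H:2
  CH2 → C:1 H:2
  CH2 → C:1 H:2
  CH2 → C:1 H:2
  CH3 → C:1 H:3
Element totals:
  C: 11
  H: 23
  Br: 1
  O: 1
Molecular formula: C11H23BrO.
  M = 11(12.0) + 23(1.007825) + 78.918338 + 15.994915
    = 132.000000 + 23.179975 + 78.918338 + 15.994915 = 250.093228

250.0932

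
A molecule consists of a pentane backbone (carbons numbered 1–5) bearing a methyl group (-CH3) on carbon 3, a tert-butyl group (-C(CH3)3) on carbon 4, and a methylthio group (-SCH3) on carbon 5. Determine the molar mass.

Atom tally by fragment:
  CH3 → C:1 H:3
  CH2 → C:1 H:2
  CH(CH3) → C:2 H:4
  CH(C(CH3)3) → C:5 H:10
  CH2SCH3 → C:2 H:5 S:1
Element totals:
  C: 11
  H: 24
  S: 1
Molecular formula: C11H24S.
  M = 11(12.011) + 24(1.008) + 32.06
    = 132.121 + 24.192 + 32.060 = 188.373

188.37 g/mol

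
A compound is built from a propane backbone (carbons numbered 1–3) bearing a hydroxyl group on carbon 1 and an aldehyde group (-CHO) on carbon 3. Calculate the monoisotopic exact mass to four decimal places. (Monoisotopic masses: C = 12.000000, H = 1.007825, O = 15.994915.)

Atom tally by fragment:
  HOCH2 → C:1 H:3 O:1
  CH2 → C:1 H:2
  CH2CHO → C:2 H:3 O:1
Element totals:
  C: 4
  H: 8
  O: 2
Molecular formula: C4H8O2.
  M = 4(12.0) + 8(1.007825) + 2(15.994915)
    = 48.000000 + 8.062600 + 31.989830 = 88.052430

88.0524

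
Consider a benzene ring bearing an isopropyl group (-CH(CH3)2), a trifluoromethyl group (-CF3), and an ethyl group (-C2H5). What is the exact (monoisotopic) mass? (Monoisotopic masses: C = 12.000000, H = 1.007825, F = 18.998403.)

216.1126

Atom tally by fragment:
  benzene ring core → C:6 H:6
  (− 3 ring H displaced by substituents)
  + CH(CH3)2 → C:3 H:7
  + CF3 → C:1 F:3
  + C2H5 → C:2 H:5
Element totals:
  C: 12
  H: 15
  F: 3
Molecular formula: C12H15F3.
  M = 12(12.0) + 15(1.007825) + 3(18.998403)
    = 144.000000 + 15.117375 + 56.995209 = 216.112584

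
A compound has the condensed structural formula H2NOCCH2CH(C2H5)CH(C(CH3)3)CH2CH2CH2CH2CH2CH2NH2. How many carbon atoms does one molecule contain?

Atom tally by fragment:
  H2NOCCH2 → C:2 H:4 O:1 N:1
  CH(C2H5) → C:3 H:6
  CH(C(CH3)3) → C:5 H:10
  CH2 → C:1 H:2
  CH2 → C:1 H:2
  CH2 → C:1 H:2
  CH2 → C:1 H:2
  CH2 → C:1 H:2
  CH2NH2 → C:1 H:4 N:1
Element totals:
  C: 16
  H: 34
  N: 2
  O: 1

16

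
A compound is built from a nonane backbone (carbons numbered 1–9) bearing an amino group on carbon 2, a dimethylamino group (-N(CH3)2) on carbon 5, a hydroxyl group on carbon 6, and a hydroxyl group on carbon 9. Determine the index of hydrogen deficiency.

Atom tally by fragment:
  CH3 → C:1 H:3
  CH(NH2) → C:1 H:3 N:1
  CH2 → C:1 H:2
  CH2 → C:1 H:2
  CH(N(CH3)2) → C:3 H:7 N:1
  CH(OH) → C:1 H:2 O:1
  CH2 → C:1 H:2
  CH2 → C:1 H:2
  CH2OH → C:1 H:3 O:1
Element totals:
  C: 11
  H: 26
  N: 2
  O: 2
Molecular formula: C11H26N2O2.
DoU = (2C + 2 + N − H − X) / 2 = (2·11 + 2 + 2 − 26 − 0) / 2 = 0.

0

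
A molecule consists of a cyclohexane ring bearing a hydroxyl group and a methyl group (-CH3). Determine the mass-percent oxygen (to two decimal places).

Atom tally by fragment:
  cyclohexane ring core → C:6 H:12
  (− 2 ring H displaced by substituents)
  + OH → O:1 H:1
  + CH3 → C:1 H:3
Element totals:
  C: 7
  H: 14
  O: 1
Molecular formula: C7H14O.
Molar mass = 114.188 g/mol.
Mass from O: 1 × 15.999 = 15.999 g/mol.
%O = 15.999 / 114.188 × 100 = 14.01%.

14.01%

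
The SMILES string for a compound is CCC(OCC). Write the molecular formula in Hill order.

C5H12O

Atom tally by fragment:
  CH3 → C:1 H:3
  CH2 → C:1 H:2
  CH2OC2H5 → C:3 H:7 O:1
Element totals:
  C: 5
  H: 12
  O: 1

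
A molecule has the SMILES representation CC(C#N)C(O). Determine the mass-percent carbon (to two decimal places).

Atom tally by fragment:
  CH3 → C:1 H:3
  CH(CN) → C:2 H:1 N:1
  CH2OH → C:1 H:3 O:1
Element totals:
  C: 4
  H: 7
  N: 1
  O: 1
Molecular formula: C4H7NO.
Molar mass = 85.106 g/mol.
Mass from C: 4 × 12.011 = 48.044 g/mol.
%C = 48.044 / 85.106 × 100 = 56.45%.

56.45%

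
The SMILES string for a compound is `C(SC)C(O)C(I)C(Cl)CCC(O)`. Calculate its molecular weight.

338.63 g/mol

Atom tally by fragment:
  CH3SCH2 → C:2 H:5 S:1
  CH(OH) → C:1 H:2 O:1
  CH(I) → C:1 H:1 I:1
  CH(Cl) → C:1 H:1 Cl:1
  CH2 → C:1 H:2
  CH2 → C:1 H:2
  CH2OH → C:1 H:3 O:1
Element totals:
  C: 8
  H: 16
  Cl: 1
  I: 1
  O: 2
  S: 1
Molecular formula: C8H16ClIO2S.
  M = 8(12.011) + 16(1.008) + 35.45 + 126.904 + 2(15.999) + 32.06
    = 96.088 + 16.128 + 35.450 + 126.904 + 31.998 + 32.060 = 338.628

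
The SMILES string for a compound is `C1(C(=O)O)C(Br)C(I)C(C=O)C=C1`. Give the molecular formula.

C8H8BrIO3

Atom tally by fragment:
  cyclohexene ring core → C:6 H:10
  (− 4 ring H displaced by substituents)
  + COOH → C:1 H:1 O:2
  + Br → Br:1
  + I → I:1
  + CHO → C:1 H:1 O:1
Element totals:
  C: 8
  H: 8
  Br: 1
  I: 1
  O: 3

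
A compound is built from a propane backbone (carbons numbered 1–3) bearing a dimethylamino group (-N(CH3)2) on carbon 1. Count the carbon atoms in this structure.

Atom tally by fragment:
  (CH3)2NCH2 → C:3 H:8 N:1
  CH2 → C:1 H:2
  CH3 → C:1 H:3
Element totals:
  C: 5
  H: 13
  N: 1

5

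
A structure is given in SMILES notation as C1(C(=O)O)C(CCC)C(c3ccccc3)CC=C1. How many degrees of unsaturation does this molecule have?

Atom tally by fragment:
  cyclohexene ring core → C:6 H:10
  (− 3 ring H displaced by substituents)
  + COOH → C:1 H:1 O:2
  + CH2CH2CH3 → C:3 H:7
  + C6H5 → C:6 H:5
Element totals:
  C: 16
  H: 20
  O: 2
Molecular formula: C16H20O2.
DoU = (2C + 2 + N − H − X) / 2 = (2·16 + 2 + 0 − 20 − 0) / 2 = 7.

7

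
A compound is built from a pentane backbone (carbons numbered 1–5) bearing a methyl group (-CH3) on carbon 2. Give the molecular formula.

C6H14

Atom tally by fragment:
  CH3 → C:1 H:3
  CH(CH3) → C:2 H:4
  CH2 → C:1 H:2
  CH2 → C:1 H:2
  CH3 → C:1 H:3
Element totals:
  C: 6
  H: 14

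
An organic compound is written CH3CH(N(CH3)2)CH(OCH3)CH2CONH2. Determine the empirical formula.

Atom tally by fragment:
  CH3 → C:1 H:3
  CH(N(CH3)2) → C:3 H:7 N:1
  CH(OCH3) → C:2 H:4 O:1
  CH2CONH2 → C:2 H:4 O:1 N:1
Element totals:
  C: 8
  H: 18
  N: 2
  O: 2
Molecular formula: C8H18N2O2.
gcd of subscripts = 2; dividing each by 2:
  C: 8/2 = 4
  H: 18/2 = 9
  N: 2/2 = 1
  O: 2/2 = 1

C4H9NO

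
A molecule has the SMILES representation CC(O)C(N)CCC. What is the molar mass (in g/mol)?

Atom tally by fragment:
  CH3 → C:1 H:3
  CH(OH) → C:1 H:2 O:1
  CH(NH2) → C:1 H:3 N:1
  CH2 → C:1 H:2
  CH2 → C:1 H:2
  CH3 → C:1 H:3
Element totals:
  C: 6
  H: 15
  N: 1
  O: 1
Molecular formula: C6H15NO.
  M = 6(12.011) + 15(1.008) + 14.007 + 15.999
    = 72.066 + 15.120 + 14.007 + 15.999 = 117.192

117.19 g/mol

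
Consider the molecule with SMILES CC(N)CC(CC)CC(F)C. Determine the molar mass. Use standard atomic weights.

Atom tally by fragment:
  CH3 → C:1 H:3
  CH(NH2) → C:1 H:3 N:1
  CH2 → C:1 H:2
  CH(C2H5) → C:3 H:6
  CH2 → C:1 H:2
  CH(F) → C:1 H:1 F:1
  CH3 → C:1 H:3
Element totals:
  C: 9
  H: 20
  F: 1
  N: 1
Molecular formula: C9H20FN.
  M = 9(12.011) + 20(1.008) + 18.998 + 14.007
    = 108.099 + 20.160 + 18.998 + 14.007 = 161.264

161.26 g/mol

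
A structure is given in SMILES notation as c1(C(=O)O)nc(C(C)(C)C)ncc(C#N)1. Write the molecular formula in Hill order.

Atom tally by fragment:
  pyrimidine ring core → C:4 H:4 N:2
  (− 3 ring H displaced by substituents)
  + COOH → C:1 H:1 O:2
  + C(CH3)3 → C:4 H:9
  + CN → C:1 N:1
Element totals:
  C: 10
  H: 11
  N: 3
  O: 2

C10H11N3O2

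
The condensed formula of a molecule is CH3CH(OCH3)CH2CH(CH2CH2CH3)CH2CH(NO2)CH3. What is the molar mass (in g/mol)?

Element totals:
  C: 11
  H: 23
  N: 1
  O: 3
Molecular formula: C11H23NO3.
  M = 11(12.011) + 23(1.008) + 14.007 + 3(15.999)
    = 132.121 + 23.184 + 14.007 + 47.997 = 217.309

217.31 g/mol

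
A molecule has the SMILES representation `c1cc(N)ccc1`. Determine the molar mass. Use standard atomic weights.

Atom tally by fragment:
  benzene ring core → C:6 H:6
  (− 1 ring H displaced by substituents)
  + NH2 → N:1 H:2
Element totals:
  C: 6
  H: 7
  N: 1
Molecular formula: C6H7N.
  M = 6(12.011) + 7(1.008) + 14.007
    = 72.066 + 7.056 + 14.007 = 93.129

93.13 g/mol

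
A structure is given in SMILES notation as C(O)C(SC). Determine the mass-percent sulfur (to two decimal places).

Atom tally by fragment:
  HOCH2 → C:1 H:3 O:1
  CH2SCH3 → C:2 H:5 S:1
Element totals:
  C: 3
  H: 8
  O: 1
  S: 1
Molecular formula: C3H8OS.
Molar mass = 92.156 g/mol.
Mass from S: 1 × 32.06 = 32.060 g/mol.
%S = 32.060 / 92.156 × 100 = 34.79%.

34.79%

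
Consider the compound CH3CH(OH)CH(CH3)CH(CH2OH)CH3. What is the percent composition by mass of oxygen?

Atom tally by fragment:
  CH3 → C:1 H:3
  CH(OH) → C:1 H:2 O:1
  CH(CH3) → C:2 H:4
  CH(CH2OH) → C:2 H:4 O:1
  CH3 → C:1 H:3
Element totals:
  C: 7
  H: 16
  O: 2
Molecular formula: C7H16O2.
Molar mass = 132.203 g/mol.
Mass from O: 2 × 15.999 = 31.998 g/mol.
%O = 31.998 / 132.203 × 100 = 24.20%.

24.20%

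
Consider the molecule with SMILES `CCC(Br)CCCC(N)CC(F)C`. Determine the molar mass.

254.19 g/mol

Atom tally by fragment:
  CH3 → C:1 H:3
  CH2 → C:1 H:2
  CH(Br) → C:1 H:1 Br:1
  CH2 → C:1 H:2
  CH2 → C:1 H:2
  CH2 → C:1 H:2
  CH(NH2) → C:1 H:3 N:1
  CH2 → C:1 H:2
  CH(F) → C:1 H:1 F:1
  CH3 → C:1 H:3
Element totals:
  C: 10
  H: 21
  Br: 1
  F: 1
  N: 1
Molecular formula: C10H21BrFN.
  M = 10(12.011) + 21(1.008) + 79.904 + 18.998 + 14.007
    = 120.110 + 21.168 + 79.904 + 18.998 + 14.007 = 254.187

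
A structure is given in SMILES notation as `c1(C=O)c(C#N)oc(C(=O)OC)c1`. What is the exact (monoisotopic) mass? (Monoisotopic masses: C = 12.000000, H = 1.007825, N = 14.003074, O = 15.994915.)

Atom tally by fragment:
  furan ring core → C:4 H:4 O:1
  (− 3 ring H displaced by substituents)
  + CHO → C:1 H:1 O:1
  + CN → C:1 N:1
  + COOCH3 → C:2 H:3 O:2
Element totals:
  C: 8
  H: 5
  N: 1
  O: 4
Molecular formula: C8H5NO4.
  M = 8(12.0) + 5(1.007825) + 14.003074 + 4(15.994915)
    = 96.000000 + 5.039125 + 14.003074 + 63.979660 = 179.021859

179.0219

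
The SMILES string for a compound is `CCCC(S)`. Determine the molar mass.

90.18 g/mol

Atom tally by fragment:
  CH3 → C:1 H:3
  CH2 → C:1 H:2
  CH2 → C:1 H:2
  CH2SH → C:1 H:3 S:1
Element totals:
  C: 4
  H: 10
  S: 1
Molecular formula: C4H10S.
  M = 4(12.011) + 10(1.008) + 32.06
    = 48.044 + 10.080 + 32.060 = 90.184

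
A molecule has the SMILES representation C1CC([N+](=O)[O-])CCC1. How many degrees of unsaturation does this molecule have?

2

Atom tally by fragment:
  cyclohexane ring core → C:6 H:12
  (− 1 ring H displaced by substituents)
  + NO2 → N:1 O:2
Element totals:
  C: 6
  H: 11
  N: 1
  O: 2
Molecular formula: C6H11NO2.
DoU = (2C + 2 + N − H − X) / 2 = (2·6 + 2 + 1 − 11 − 0) / 2 = 2.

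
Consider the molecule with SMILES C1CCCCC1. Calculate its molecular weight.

Atom tally by fragment:
  cyclohexane ring core → C:6 H:12
Element totals:
  C: 6
  H: 12
Molecular formula: C6H12.
  M = 6(12.011) + 12(1.008)
    = 72.066 + 12.096 = 84.162

84.16 g/mol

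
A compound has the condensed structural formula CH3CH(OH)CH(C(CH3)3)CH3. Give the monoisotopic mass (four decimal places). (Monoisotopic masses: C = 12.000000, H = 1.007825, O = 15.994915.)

130.1358

Atom tally by fragment:
  CH3 → C:1 H:3
  CH(OH) → C:1 H:2 O:1
  CH(C(CH3)3) → C:5 H:10
  CH3 → C:1 H:3
Element totals:
  C: 8
  H: 18
  O: 1
Molecular formula: C8H18O.
  M = 8(12.0) + 18(1.007825) + 15.994915
    = 96.000000 + 18.140850 + 15.994915 = 130.135765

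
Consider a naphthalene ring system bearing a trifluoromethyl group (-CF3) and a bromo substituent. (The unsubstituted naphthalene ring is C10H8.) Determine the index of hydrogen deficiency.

Atom tally by fragment:
  naphthalene ring system core → C:10 H:8
  (− 2 ring H displaced by substituents)
  + CF3 → C:1 F:3
  + Br → Br:1
Element totals:
  C: 11
  H: 6
  Br: 1
  F: 3
Molecular formula: C11H6BrF3.
DoU = (2C + 2 + N − H − X) / 2 = (2·11 + 2 + 0 − 6 − 4) / 2 = 7.

7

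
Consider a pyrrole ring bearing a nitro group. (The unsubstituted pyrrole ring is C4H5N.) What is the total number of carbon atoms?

4

Atom tally by fragment:
  pyrrole ring core → C:4 H:5 N:1
  (− 1 ring H displaced by substituents)
  + NO2 → N:1 O:2
Element totals:
  C: 4
  H: 4
  N: 2
  O: 2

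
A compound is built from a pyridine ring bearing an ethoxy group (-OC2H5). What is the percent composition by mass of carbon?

68.27%

Atom tally by fragment:
  pyridine ring core → C:5 H:5 N:1
  (− 1 ring H displaced by substituents)
  + OC2H5 → C:2 H:5 O:1
Element totals:
  C: 7
  H: 9
  N: 1
  O: 1
Molecular formula: C7H9NO.
Molar mass = 123.155 g/mol.
Mass from C: 7 × 12.011 = 84.077 g/mol.
%C = 84.077 / 123.155 × 100 = 68.27%.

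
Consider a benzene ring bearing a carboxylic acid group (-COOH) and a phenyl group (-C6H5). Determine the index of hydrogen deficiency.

9

Atom tally by fragment:
  benzene ring core → C:6 H:6
  (− 2 ring H displaced by substituents)
  + COOH → C:1 H:1 O:2
  + C6H5 → C:6 H:5
Element totals:
  C: 13
  H: 10
  O: 2
Molecular formula: C13H10O2.
DoU = (2C + 2 + N − H − X) / 2 = (2·13 + 2 + 0 − 10 − 0) / 2 = 9.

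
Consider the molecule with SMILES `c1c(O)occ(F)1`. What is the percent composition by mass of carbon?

47.07%

Atom tally by fragment:
  furan ring core → C:4 H:4 O:1
  (− 2 ring H displaced by substituents)
  + OH → O:1 H:1
  + F → F:1
Element totals:
  C: 4
  H: 3
  F: 1
  O: 2
Molecular formula: C4H3FO2.
Molar mass = 102.064 g/mol.
Mass from C: 4 × 12.011 = 48.044 g/mol.
%C = 48.044 / 102.064 × 100 = 47.07%.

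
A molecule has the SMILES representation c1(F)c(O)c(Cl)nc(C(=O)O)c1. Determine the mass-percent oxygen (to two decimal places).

Atom tally by fragment:
  pyridine ring core → C:5 H:5 N:1
  (− 4 ring H displaced by substituents)
  + F → F:1
  + OH → O:1 H:1
  + Cl → Cl:1
  + COOH → C:1 H:1 O:2
Element totals:
  C: 6
  H: 3
  Cl: 1
  F: 1
  N: 1
  O: 3
Molecular formula: C6H3ClFNO3.
Molar mass = 191.542 g/mol.
Mass from O: 3 × 15.999 = 47.997 g/mol.
%O = 47.997 / 191.542 × 100 = 25.06%.

25.06%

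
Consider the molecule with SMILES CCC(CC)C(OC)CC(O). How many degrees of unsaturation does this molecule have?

Atom tally by fragment:
  CH3 → C:1 H:3
  CH2 → C:1 H:2
  CH(C2H5) → C:3 H:6
  CH(OCH3) → C:2 H:4 O:1
  CH2 → C:1 H:2
  CH2OH → C:1 H:3 O:1
Element totals:
  C: 9
  H: 20
  O: 2
Molecular formula: C9H20O2.
DoU = (2C + 2 + N − H − X) / 2 = (2·9 + 2 + 0 − 20 − 0) / 2 = 0.

0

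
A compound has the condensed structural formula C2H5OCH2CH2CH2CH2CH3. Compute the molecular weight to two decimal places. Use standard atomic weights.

Element totals:
  C: 7
  H: 16
  O: 1
Molecular formula: C7H16O.
  M = 7(12.011) + 16(1.008) + 15.999
    = 84.077 + 16.128 + 15.999 = 116.204

116.20 g/mol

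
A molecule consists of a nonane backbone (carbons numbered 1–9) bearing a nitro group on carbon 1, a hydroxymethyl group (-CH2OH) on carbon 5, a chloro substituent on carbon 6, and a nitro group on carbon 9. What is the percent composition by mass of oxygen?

28.29%

Atom tally by fragment:
  O2NCH2 → C:1 H:2 N:1 O:2
  CH2 → C:1 H:2
  CH2 → C:1 H:2
  CH2 → C:1 H:2
  CH(CH2OH) → C:2 H:4 O:1
  CH(Cl) → C:1 H:1 Cl:1
  CH2 → C:1 H:2
  CH2 → C:1 H:2
  CH2NO2 → C:1 H:2 N:1 O:2
Element totals:
  C: 10
  H: 19
  Cl: 1
  N: 2
  O: 5
Molecular formula: C10H19ClN2O5.
Molar mass = 282.721 g/mol.
Mass from O: 5 × 15.999 = 79.995 g/mol.
%O = 79.995 / 282.721 × 100 = 28.29%.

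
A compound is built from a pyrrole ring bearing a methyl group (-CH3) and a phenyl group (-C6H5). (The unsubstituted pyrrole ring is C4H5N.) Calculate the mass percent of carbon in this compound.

84.04%

Atom tally by fragment:
  pyrrole ring core → C:4 H:5 N:1
  (− 2 ring H displaced by substituents)
  + CH3 → C:1 H:3
  + C6H5 → C:6 H:5
Element totals:
  C: 11
  H: 11
  N: 1
Molecular formula: C11H11N.
Molar mass = 157.216 g/mol.
Mass from C: 11 × 12.011 = 132.121 g/mol.
%C = 132.121 / 157.216 × 100 = 84.04%.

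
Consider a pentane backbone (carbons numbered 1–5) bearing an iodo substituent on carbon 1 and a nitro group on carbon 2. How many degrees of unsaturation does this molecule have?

Atom tally by fragment:
  ICH2 → C:1 H:2 I:1
  CH(NO2) → C:1 H:1 N:1 O:2
  CH2 → C:1 H:2
  CH2 → C:1 H:2
  CH3 → C:1 H:3
Element totals:
  C: 5
  H: 10
  I: 1
  N: 1
  O: 2
Molecular formula: C5H10INO2.
DoU = (2C + 2 + N − H − X) / 2 = (2·5 + 2 + 1 − 10 − 1) / 2 = 1.

1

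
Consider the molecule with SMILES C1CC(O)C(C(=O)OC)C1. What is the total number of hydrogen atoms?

12

Atom tally by fragment:
  cyclopentane ring core → C:5 H:10
  (− 2 ring H displaced by substituents)
  + OH → O:1 H:1
  + COOCH3 → C:2 H:3 O:2
Element totals:
  C: 7
  H: 12
  O: 3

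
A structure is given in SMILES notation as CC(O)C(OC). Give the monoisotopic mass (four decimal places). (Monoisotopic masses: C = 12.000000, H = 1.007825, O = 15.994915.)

90.0681

Atom tally by fragment:
  CH3 → C:1 H:3
  CH(OH) → C:1 H:2 O:1
  CH2OCH3 → C:2 H:5 O:1
Element totals:
  C: 4
  H: 10
  O: 2
Molecular formula: C4H10O2.
  M = 4(12.0) + 10(1.007825) + 2(15.994915)
    = 48.000000 + 10.078250 + 31.989830 = 90.068080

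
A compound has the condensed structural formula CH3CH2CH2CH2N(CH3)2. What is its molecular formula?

C6H15N

Atom tally by fragment:
  CH3 → C:1 H:3
  CH2 → C:1 H:2
  CH2 → C:1 H:2
  CH2N(CH3)2 → C:3 H:8 N:1
Element totals:
  C: 6
  H: 15
  N: 1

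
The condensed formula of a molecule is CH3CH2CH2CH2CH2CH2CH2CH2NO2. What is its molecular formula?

Atom tally by fragment:
  CH3 → C:1 H:3
  CH2 → C:1 H:2
  CH2 → C:1 H:2
  CH2 → C:1 H:2
  CH2 → C:1 H:2
  CH2 → C:1 H:2
  CH2 → C:1 H:2
  CH2NO2 → C:1 H:2 N:1 O:2
Element totals:
  C: 8
  H: 17
  N: 1
  O: 2

C8H17NO2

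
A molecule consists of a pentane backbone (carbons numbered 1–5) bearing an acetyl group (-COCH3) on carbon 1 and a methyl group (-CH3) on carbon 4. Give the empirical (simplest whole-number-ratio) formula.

C8H16O

Atom tally by fragment:
  CH3COCH2 → C:3 H:5 O:1
  CH2 → C:1 H:2
  CH2 → C:1 H:2
  CH(CH3) → C:2 H:4
  CH3 → C:1 H:3
Element totals:
  C: 8
  H: 16
  O: 1
Molecular formula: C8H16O.
gcd of subscripts (8, 16, 1) = 1, so the empirical formula equals the molecular formula.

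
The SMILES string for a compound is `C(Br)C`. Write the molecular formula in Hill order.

C2H5Br

Atom tally by fragment:
  BrCH2 → C:1 H:2 Br:1
  CH3 → C:1 H:3
Element totals:
  C: 2
  H: 5
  Br: 1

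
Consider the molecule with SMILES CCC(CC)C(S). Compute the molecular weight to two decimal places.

118.24 g/mol

Atom tally by fragment:
  CH3 → C:1 H:3
  CH2 → C:1 H:2
  CH(C2H5) → C:3 H:6
  CH2SH → C:1 H:3 S:1
Element totals:
  C: 6
  H: 14
  S: 1
Molecular formula: C6H14S.
  M = 6(12.011) + 14(1.008) + 32.06
    = 72.066 + 14.112 + 32.060 = 118.238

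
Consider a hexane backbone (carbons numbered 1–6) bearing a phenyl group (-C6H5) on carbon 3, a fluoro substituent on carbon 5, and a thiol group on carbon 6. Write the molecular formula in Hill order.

Atom tally by fragment:
  CH3 → C:1 H:3
  CH2 → C:1 H:2
  CH(C6H5) → C:7 H:6
  CH2 → C:1 H:2
  CH(F) → C:1 H:1 F:1
  CH2SH → C:1 H:3 S:1
Element totals:
  C: 12
  H: 17
  F: 1
  S: 1

C12H17FS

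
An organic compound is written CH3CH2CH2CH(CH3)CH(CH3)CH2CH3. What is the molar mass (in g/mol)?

Atom tally by fragment:
  CH3 → C:1 H:3
  CH2 → C:1 H:2
  CH2 → C:1 H:2
  CH(CH3) → C:2 H:4
  CH(CH3) → C:2 H:4
  CH2 → C:1 H:2
  CH3 → C:1 H:3
Element totals:
  C: 9
  H: 20
Molecular formula: C9H20.
  M = 9(12.011) + 20(1.008)
    = 108.099 + 20.160 = 128.259

128.26 g/mol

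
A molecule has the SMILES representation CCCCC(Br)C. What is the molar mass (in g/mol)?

165.07 g/mol

Atom tally by fragment:
  CH3 → C:1 H:3
  CH2 → C:1 H:2
  CH2 → C:1 H:2
  CH2 → C:1 H:2
  CH(Br) → C:1 H:1 Br:1
  CH3 → C:1 H:3
Element totals:
  C: 6
  H: 13
  Br: 1
Molecular formula: C6H13Br.
  M = 6(12.011) + 13(1.008) + 79.904
    = 72.066 + 13.104 + 79.904 = 165.074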